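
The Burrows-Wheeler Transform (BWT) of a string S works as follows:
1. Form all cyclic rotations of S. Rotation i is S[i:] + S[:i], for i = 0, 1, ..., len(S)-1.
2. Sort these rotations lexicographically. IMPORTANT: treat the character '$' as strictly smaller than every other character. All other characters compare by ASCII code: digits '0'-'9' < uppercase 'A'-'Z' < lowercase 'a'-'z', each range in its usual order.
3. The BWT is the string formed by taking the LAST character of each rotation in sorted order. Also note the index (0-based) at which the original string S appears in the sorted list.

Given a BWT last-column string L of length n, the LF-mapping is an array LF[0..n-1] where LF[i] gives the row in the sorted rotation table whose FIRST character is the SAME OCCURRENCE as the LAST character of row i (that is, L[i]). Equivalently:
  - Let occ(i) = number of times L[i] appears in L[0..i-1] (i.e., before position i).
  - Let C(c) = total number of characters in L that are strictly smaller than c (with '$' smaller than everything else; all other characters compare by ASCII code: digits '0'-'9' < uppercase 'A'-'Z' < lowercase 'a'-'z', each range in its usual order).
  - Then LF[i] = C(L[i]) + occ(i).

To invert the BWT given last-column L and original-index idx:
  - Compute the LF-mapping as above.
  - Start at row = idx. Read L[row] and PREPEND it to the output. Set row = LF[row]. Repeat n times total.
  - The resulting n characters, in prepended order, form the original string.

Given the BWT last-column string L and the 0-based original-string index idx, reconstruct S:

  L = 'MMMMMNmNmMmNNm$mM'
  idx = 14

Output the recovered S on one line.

LF mapping: 1 2 3 4 5 8 12 9 13 6 14 10 11 15 0 16 7
Walk LF starting at row 14, prepending L[row]:
  step 1: row=14, L[14]='$', prepend. Next row=LF[14]=0
  step 2: row=0, L[0]='M', prepend. Next row=LF[0]=1
  step 3: row=1, L[1]='M', prepend. Next row=LF[1]=2
  step 4: row=2, L[2]='M', prepend. Next row=LF[2]=3
  step 5: row=3, L[3]='M', prepend. Next row=LF[3]=4
  step 6: row=4, L[4]='M', prepend. Next row=LF[4]=5
  step 7: row=5, L[5]='N', prepend. Next row=LF[5]=8
  step 8: row=8, L[8]='m', prepend. Next row=LF[8]=13
  step 9: row=13, L[13]='m', prepend. Next row=LF[13]=15
  step 10: row=15, L[15]='m', prepend. Next row=LF[15]=16
  step 11: row=16, L[16]='M', prepend. Next row=LF[16]=7
  step 12: row=7, L[7]='N', prepend. Next row=LF[7]=9
  step 13: row=9, L[9]='M', prepend. Next row=LF[9]=6
  step 14: row=6, L[6]='m', prepend. Next row=LF[6]=12
  step 15: row=12, L[12]='N', prepend. Next row=LF[12]=11
  step 16: row=11, L[11]='N', prepend. Next row=LF[11]=10
  step 17: row=10, L[10]='m', prepend. Next row=LF[10]=14
Reversed output: mNNmMNMmmmNMMMMM$

Answer: mNNmMNMmmmNMMMMM$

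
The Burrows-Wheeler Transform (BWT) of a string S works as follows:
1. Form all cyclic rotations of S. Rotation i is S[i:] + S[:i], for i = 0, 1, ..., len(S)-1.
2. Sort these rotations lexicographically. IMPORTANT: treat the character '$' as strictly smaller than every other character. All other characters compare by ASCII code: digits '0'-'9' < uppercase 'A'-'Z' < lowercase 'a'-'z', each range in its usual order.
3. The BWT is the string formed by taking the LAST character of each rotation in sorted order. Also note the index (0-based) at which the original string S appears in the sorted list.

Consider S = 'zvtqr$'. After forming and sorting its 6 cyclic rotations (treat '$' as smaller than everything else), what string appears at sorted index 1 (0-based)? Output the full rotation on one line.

Answer: qr$zvt

Derivation:
All 6 rotations (rotation i = S[i:]+S[:i]):
  rot[0] = zvtqr$
  rot[1] = vtqr$z
  rot[2] = tqr$zv
  rot[3] = qr$zvt
  rot[4] = r$zvtq
  rot[5] = $zvtqr
Sorted (with $ < everything):
  sorted[0] = $zvtqr
  sorted[1] = qr$zvt
  sorted[2] = r$zvtq
  sorted[3] = tqr$zv
  sorted[4] = vtqr$z
  sorted[5] = zvtqr$
sorted[1] = qr$zvt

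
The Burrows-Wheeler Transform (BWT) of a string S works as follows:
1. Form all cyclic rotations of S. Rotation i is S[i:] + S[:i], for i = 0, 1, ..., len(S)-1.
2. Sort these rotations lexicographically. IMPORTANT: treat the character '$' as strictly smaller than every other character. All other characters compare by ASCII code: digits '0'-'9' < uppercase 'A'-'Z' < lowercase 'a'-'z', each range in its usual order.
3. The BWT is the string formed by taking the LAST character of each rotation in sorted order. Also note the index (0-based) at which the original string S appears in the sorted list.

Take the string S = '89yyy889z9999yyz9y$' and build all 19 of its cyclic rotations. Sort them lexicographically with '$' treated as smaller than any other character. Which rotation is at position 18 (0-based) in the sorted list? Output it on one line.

Answer: z9y$89yyy889z9999yy

Derivation:
All 19 rotations (rotation i = S[i:]+S[:i]):
  rot[0] = 89yyy889z9999yyz9y$
  rot[1] = 9yyy889z9999yyz9y$8
  rot[2] = yyy889z9999yyz9y$89
  rot[3] = yy889z9999yyz9y$89y
  rot[4] = y889z9999yyz9y$89yy
  rot[5] = 889z9999yyz9y$89yyy
  rot[6] = 89z9999yyz9y$89yyy8
  rot[7] = 9z9999yyz9y$89yyy88
  rot[8] = z9999yyz9y$89yyy889
  rot[9] = 9999yyz9y$89yyy889z
  rot[10] = 999yyz9y$89yyy889z9
  rot[11] = 99yyz9y$89yyy889z99
  rot[12] = 9yyz9y$89yyy889z999
  rot[13] = yyz9y$89yyy889z9999
  rot[14] = yz9y$89yyy889z9999y
  rot[15] = z9y$89yyy889z9999yy
  rot[16] = 9y$89yyy889z9999yyz
  rot[17] = y$89yyy889z9999yyz9
  rot[18] = $89yyy889z9999yyz9y
Sorted (with $ < everything):
  sorted[0] = $89yyy889z9999yyz9y
  sorted[1] = 889z9999yyz9y$89yyy
  sorted[2] = 89yyy889z9999yyz9y$
  sorted[3] = 89z9999yyz9y$89yyy8
  sorted[4] = 9999yyz9y$89yyy889z
  sorted[5] = 999yyz9y$89yyy889z9
  sorted[6] = 99yyz9y$89yyy889z99
  sorted[7] = 9y$89yyy889z9999yyz
  sorted[8] = 9yyy889z9999yyz9y$8
  sorted[9] = 9yyz9y$89yyy889z999
  sorted[10] = 9z9999yyz9y$89yyy88
  sorted[11] = y$89yyy889z9999yyz9
  sorted[12] = y889z9999yyz9y$89yy
  sorted[13] = yy889z9999yyz9y$89y
  sorted[14] = yyy889z9999yyz9y$89
  sorted[15] = yyz9y$89yyy889z9999
  sorted[16] = yz9y$89yyy889z9999y
  sorted[17] = z9999yyz9y$89yyy889
  sorted[18] = z9y$89yyy889z9999yy
sorted[18] = z9y$89yyy889z9999yy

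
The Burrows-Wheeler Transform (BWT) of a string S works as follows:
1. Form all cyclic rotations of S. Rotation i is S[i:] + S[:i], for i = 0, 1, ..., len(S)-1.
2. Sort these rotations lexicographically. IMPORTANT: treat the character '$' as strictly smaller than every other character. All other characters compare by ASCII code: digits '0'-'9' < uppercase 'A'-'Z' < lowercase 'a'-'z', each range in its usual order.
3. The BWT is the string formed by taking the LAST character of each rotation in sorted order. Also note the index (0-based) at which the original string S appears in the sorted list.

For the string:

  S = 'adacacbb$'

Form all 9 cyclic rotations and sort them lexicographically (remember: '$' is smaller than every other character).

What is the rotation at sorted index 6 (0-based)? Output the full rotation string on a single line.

Answer: cacbb$ada

Derivation:
All 9 rotations (rotation i = S[i:]+S[:i]):
  rot[0] = adacacbb$
  rot[1] = dacacbb$a
  rot[2] = acacbb$ad
  rot[3] = cacbb$ada
  rot[4] = acbb$adac
  rot[5] = cbb$adaca
  rot[6] = bb$adacac
  rot[7] = b$adacacb
  rot[8] = $adacacbb
Sorted (with $ < everything):
  sorted[0] = $adacacbb
  sorted[1] = acacbb$ad
  sorted[2] = acbb$adac
  sorted[3] = adacacbb$
  sorted[4] = b$adacacb
  sorted[5] = bb$adacac
  sorted[6] = cacbb$ada
  sorted[7] = cbb$adaca
  sorted[8] = dacacbb$a
sorted[6] = cacbb$ada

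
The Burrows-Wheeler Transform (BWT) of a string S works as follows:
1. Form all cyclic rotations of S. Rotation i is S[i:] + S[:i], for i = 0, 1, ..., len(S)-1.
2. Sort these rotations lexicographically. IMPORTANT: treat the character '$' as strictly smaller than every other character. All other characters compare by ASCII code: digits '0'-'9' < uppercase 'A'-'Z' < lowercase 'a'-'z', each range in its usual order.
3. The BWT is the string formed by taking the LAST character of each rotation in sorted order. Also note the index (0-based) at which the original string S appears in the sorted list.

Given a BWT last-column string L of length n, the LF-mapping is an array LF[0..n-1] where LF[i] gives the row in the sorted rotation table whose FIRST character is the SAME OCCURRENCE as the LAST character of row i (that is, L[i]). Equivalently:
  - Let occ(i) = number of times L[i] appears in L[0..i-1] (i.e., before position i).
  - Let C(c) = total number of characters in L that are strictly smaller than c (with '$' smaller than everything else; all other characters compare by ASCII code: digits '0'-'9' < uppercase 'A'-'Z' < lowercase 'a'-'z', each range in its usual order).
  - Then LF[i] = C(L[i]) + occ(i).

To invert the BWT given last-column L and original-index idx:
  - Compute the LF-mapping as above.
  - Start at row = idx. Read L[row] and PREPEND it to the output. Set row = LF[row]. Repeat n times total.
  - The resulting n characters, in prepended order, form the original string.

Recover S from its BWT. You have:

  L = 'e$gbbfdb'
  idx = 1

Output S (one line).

Answer: bbgbdfe$

Derivation:
LF mapping: 5 0 7 1 2 6 4 3
Walk LF starting at row 1, prepending L[row]:
  step 1: row=1, L[1]='$', prepend. Next row=LF[1]=0
  step 2: row=0, L[0]='e', prepend. Next row=LF[0]=5
  step 3: row=5, L[5]='f', prepend. Next row=LF[5]=6
  step 4: row=6, L[6]='d', prepend. Next row=LF[6]=4
  step 5: row=4, L[4]='b', prepend. Next row=LF[4]=2
  step 6: row=2, L[2]='g', prepend. Next row=LF[2]=7
  step 7: row=7, L[7]='b', prepend. Next row=LF[7]=3
  step 8: row=3, L[3]='b', prepend. Next row=LF[3]=1
Reversed output: bbgbdfe$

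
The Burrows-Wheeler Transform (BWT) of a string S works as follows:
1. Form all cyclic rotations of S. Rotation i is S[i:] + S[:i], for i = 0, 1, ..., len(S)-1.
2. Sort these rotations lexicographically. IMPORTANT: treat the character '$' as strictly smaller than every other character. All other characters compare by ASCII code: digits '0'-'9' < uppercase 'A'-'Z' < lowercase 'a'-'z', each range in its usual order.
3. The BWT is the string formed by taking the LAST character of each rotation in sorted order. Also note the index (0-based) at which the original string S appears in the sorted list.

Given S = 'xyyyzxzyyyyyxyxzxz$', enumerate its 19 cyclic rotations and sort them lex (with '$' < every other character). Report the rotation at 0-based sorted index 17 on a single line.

Answer: zxzyyyyyxyxzxz$xyyy

Derivation:
All 19 rotations (rotation i = S[i:]+S[:i]):
  rot[0] = xyyyzxzyyyyyxyxzxz$
  rot[1] = yyyzxzyyyyyxyxzxz$x
  rot[2] = yyzxzyyyyyxyxzxz$xy
  rot[3] = yzxzyyyyyxyxzxz$xyy
  rot[4] = zxzyyyyyxyxzxz$xyyy
  rot[5] = xzyyyyyxyxzxz$xyyyz
  rot[6] = zyyyyyxyxzxz$xyyyzx
  rot[7] = yyyyyxyxzxz$xyyyzxz
  rot[8] = yyyyxyxzxz$xyyyzxzy
  rot[9] = yyyxyxzxz$xyyyzxzyy
  rot[10] = yyxyxzxz$xyyyzxzyyy
  rot[11] = yxyxzxz$xyyyzxzyyyy
  rot[12] = xyxzxz$xyyyzxzyyyyy
  rot[13] = yxzxz$xyyyzxzyyyyyx
  rot[14] = xzxz$xyyyzxzyyyyyxy
  rot[15] = zxz$xyyyzxzyyyyyxyx
  rot[16] = xz$xyyyzxzyyyyyxyxz
  rot[17] = z$xyyyzxzyyyyyxyxzx
  rot[18] = $xyyyzxzyyyyyxyxzxz
Sorted (with $ < everything):
  sorted[0] = $xyyyzxzyyyyyxyxzxz
  sorted[1] = xyxzxz$xyyyzxzyyyyy
  sorted[2] = xyyyzxzyyyyyxyxzxz$
  sorted[3] = xz$xyyyzxzyyyyyxyxz
  sorted[4] = xzxz$xyyyzxzyyyyyxy
  sorted[5] = xzyyyyyxyxzxz$xyyyz
  sorted[6] = yxyxzxz$xyyyzxzyyyy
  sorted[7] = yxzxz$xyyyzxzyyyyyx
  sorted[8] = yyxyxzxz$xyyyzxzyyy
  sorted[9] = yyyxyxzxz$xyyyzxzyy
  sorted[10] = yyyyxyxzxz$xyyyzxzy
  sorted[11] = yyyyyxyxzxz$xyyyzxz
  sorted[12] = yyyzxzyyyyyxyxzxz$x
  sorted[13] = yyzxzyyyyyxyxzxz$xy
  sorted[14] = yzxzyyyyyxyxzxz$xyy
  sorted[15] = z$xyyyzxzyyyyyxyxzx
  sorted[16] = zxz$xyyyzxzyyyyyxyx
  sorted[17] = zxzyyyyyxyxzxz$xyyy
  sorted[18] = zyyyyyxyxzxz$xyyyzx
sorted[17] = zxzyyyyyxyxzxz$xyyy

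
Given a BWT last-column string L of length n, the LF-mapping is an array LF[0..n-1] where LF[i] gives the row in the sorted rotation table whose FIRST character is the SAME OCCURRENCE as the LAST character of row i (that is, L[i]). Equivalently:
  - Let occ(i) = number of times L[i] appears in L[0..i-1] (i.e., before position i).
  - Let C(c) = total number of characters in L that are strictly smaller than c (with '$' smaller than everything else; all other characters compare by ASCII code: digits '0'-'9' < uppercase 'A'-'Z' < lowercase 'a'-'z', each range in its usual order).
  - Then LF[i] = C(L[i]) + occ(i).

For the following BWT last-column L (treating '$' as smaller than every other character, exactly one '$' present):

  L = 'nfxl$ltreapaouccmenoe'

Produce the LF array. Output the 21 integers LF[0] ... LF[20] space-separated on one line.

Char counts: '$':1, 'a':2, 'c':2, 'e':3, 'f':1, 'l':2, 'm':1, 'n':2, 'o':2, 'p':1, 'r':1, 't':1, 'u':1, 'x':1
C (first-col start): C('$')=0, C('a')=1, C('c')=3, C('e')=5, C('f')=8, C('l')=9, C('m')=11, C('n')=12, C('o')=14, C('p')=16, C('r')=17, C('t')=18, C('u')=19, C('x')=20
L[0]='n': occ=0, LF[0]=C('n')+0=12+0=12
L[1]='f': occ=0, LF[1]=C('f')+0=8+0=8
L[2]='x': occ=0, LF[2]=C('x')+0=20+0=20
L[3]='l': occ=0, LF[3]=C('l')+0=9+0=9
L[4]='$': occ=0, LF[4]=C('$')+0=0+0=0
L[5]='l': occ=1, LF[5]=C('l')+1=9+1=10
L[6]='t': occ=0, LF[6]=C('t')+0=18+0=18
L[7]='r': occ=0, LF[7]=C('r')+0=17+0=17
L[8]='e': occ=0, LF[8]=C('e')+0=5+0=5
L[9]='a': occ=0, LF[9]=C('a')+0=1+0=1
L[10]='p': occ=0, LF[10]=C('p')+0=16+0=16
L[11]='a': occ=1, LF[11]=C('a')+1=1+1=2
L[12]='o': occ=0, LF[12]=C('o')+0=14+0=14
L[13]='u': occ=0, LF[13]=C('u')+0=19+0=19
L[14]='c': occ=0, LF[14]=C('c')+0=3+0=3
L[15]='c': occ=1, LF[15]=C('c')+1=3+1=4
L[16]='m': occ=0, LF[16]=C('m')+0=11+0=11
L[17]='e': occ=1, LF[17]=C('e')+1=5+1=6
L[18]='n': occ=1, LF[18]=C('n')+1=12+1=13
L[19]='o': occ=1, LF[19]=C('o')+1=14+1=15
L[20]='e': occ=2, LF[20]=C('e')+2=5+2=7

Answer: 12 8 20 9 0 10 18 17 5 1 16 2 14 19 3 4 11 6 13 15 7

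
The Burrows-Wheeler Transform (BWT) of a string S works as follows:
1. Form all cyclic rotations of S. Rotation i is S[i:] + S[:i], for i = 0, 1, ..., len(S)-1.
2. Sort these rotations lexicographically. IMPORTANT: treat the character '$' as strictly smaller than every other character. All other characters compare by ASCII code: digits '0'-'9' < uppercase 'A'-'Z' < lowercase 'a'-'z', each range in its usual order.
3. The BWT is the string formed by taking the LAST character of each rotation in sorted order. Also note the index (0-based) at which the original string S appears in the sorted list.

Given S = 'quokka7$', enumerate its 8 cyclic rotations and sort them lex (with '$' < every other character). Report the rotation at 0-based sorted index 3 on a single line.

All 8 rotations (rotation i = S[i:]+S[:i]):
  rot[0] = quokka7$
  rot[1] = uokka7$q
  rot[2] = okka7$qu
  rot[3] = kka7$quo
  rot[4] = ka7$quok
  rot[5] = a7$quokk
  rot[6] = 7$quokka
  rot[7] = $quokka7
Sorted (with $ < everything):
  sorted[0] = $quokka7
  sorted[1] = 7$quokka
  sorted[2] = a7$quokk
  sorted[3] = ka7$quok
  sorted[4] = kka7$quo
  sorted[5] = okka7$qu
  sorted[6] = quokka7$
  sorted[7] = uokka7$q
sorted[3] = ka7$quok

Answer: ka7$quok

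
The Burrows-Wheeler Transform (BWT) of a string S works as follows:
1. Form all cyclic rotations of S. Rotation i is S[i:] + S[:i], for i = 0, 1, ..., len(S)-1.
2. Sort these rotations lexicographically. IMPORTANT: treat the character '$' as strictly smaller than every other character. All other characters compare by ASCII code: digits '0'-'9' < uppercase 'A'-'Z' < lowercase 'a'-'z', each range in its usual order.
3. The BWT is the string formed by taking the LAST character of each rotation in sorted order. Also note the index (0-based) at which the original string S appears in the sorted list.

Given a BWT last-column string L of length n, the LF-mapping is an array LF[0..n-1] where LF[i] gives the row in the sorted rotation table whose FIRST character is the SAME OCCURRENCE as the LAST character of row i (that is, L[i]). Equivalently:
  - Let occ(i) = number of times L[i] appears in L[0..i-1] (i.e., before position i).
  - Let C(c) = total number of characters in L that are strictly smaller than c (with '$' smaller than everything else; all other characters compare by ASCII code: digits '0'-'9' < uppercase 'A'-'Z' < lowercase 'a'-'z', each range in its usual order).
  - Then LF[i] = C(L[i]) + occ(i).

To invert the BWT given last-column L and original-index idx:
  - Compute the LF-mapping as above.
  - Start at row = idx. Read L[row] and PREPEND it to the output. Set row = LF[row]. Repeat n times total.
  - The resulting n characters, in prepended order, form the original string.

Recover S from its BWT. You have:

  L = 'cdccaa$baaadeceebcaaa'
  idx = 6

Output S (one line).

LF mapping: 11 16 12 13 1 2 0 9 3 4 5 17 18 14 19 20 10 15 6 7 8
Walk LF starting at row 6, prepending L[row]:
  step 1: row=6, L[6]='$', prepend. Next row=LF[6]=0
  step 2: row=0, L[0]='c', prepend. Next row=LF[0]=11
  step 3: row=11, L[11]='d', prepend. Next row=LF[11]=17
  step 4: row=17, L[17]='c', prepend. Next row=LF[17]=15
  step 5: row=15, L[15]='e', prepend. Next row=LF[15]=20
  step 6: row=20, L[20]='a', prepend. Next row=LF[20]=8
  step 7: row=8, L[8]='a', prepend. Next row=LF[8]=3
  step 8: row=3, L[3]='c', prepend. Next row=LF[3]=13
  step 9: row=13, L[13]='c', prepend. Next row=LF[13]=14
  step 10: row=14, L[14]='e', prepend. Next row=LF[14]=19
  step 11: row=19, L[19]='a', prepend. Next row=LF[19]=7
  step 12: row=7, L[7]='b', prepend. Next row=LF[7]=9
  step 13: row=9, L[9]='a', prepend. Next row=LF[9]=4
  step 14: row=4, L[4]='a', prepend. Next row=LF[4]=1
  step 15: row=1, L[1]='d', prepend. Next row=LF[1]=16
  step 16: row=16, L[16]='b', prepend. Next row=LF[16]=10
  step 17: row=10, L[10]='a', prepend. Next row=LF[10]=5
  step 18: row=5, L[5]='a', prepend. Next row=LF[5]=2
  step 19: row=2, L[2]='c', prepend. Next row=LF[2]=12
  step 20: row=12, L[12]='e', prepend. Next row=LF[12]=18
  step 21: row=18, L[18]='a', prepend. Next row=LF[18]=6
Reversed output: aecaabdaabaeccaaecdc$

Answer: aecaabdaabaeccaaecdc$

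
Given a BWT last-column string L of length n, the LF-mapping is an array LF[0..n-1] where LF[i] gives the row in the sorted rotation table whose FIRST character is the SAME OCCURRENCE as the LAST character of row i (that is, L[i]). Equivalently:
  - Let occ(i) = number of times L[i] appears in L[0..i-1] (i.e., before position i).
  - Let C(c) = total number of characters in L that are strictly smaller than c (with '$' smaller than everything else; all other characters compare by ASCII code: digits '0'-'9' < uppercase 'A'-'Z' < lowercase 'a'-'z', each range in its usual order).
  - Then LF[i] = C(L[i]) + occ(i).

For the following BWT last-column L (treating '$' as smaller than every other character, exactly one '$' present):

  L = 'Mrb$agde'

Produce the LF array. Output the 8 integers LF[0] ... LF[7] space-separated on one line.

Answer: 1 7 3 0 2 6 4 5

Derivation:
Char counts: '$':1, 'M':1, 'a':1, 'b':1, 'd':1, 'e':1, 'g':1, 'r':1
C (first-col start): C('$')=0, C('M')=1, C('a')=2, C('b')=3, C('d')=4, C('e')=5, C('g')=6, C('r')=7
L[0]='M': occ=0, LF[0]=C('M')+0=1+0=1
L[1]='r': occ=0, LF[1]=C('r')+0=7+0=7
L[2]='b': occ=0, LF[2]=C('b')+0=3+0=3
L[3]='$': occ=0, LF[3]=C('$')+0=0+0=0
L[4]='a': occ=0, LF[4]=C('a')+0=2+0=2
L[5]='g': occ=0, LF[5]=C('g')+0=6+0=6
L[6]='d': occ=0, LF[6]=C('d')+0=4+0=4
L[7]='e': occ=0, LF[7]=C('e')+0=5+0=5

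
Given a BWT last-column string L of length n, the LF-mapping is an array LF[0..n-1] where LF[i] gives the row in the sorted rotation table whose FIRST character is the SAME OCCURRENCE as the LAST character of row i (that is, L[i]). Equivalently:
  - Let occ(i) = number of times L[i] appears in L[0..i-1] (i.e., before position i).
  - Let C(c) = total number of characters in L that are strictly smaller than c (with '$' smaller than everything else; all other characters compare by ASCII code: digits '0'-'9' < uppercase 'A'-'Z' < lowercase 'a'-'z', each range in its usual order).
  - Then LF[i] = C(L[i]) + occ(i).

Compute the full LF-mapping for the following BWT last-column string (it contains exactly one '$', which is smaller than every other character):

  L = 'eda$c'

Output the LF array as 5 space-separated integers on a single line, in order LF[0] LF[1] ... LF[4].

Answer: 4 3 1 0 2

Derivation:
Char counts: '$':1, 'a':1, 'c':1, 'd':1, 'e':1
C (first-col start): C('$')=0, C('a')=1, C('c')=2, C('d')=3, C('e')=4
L[0]='e': occ=0, LF[0]=C('e')+0=4+0=4
L[1]='d': occ=0, LF[1]=C('d')+0=3+0=3
L[2]='a': occ=0, LF[2]=C('a')+0=1+0=1
L[3]='$': occ=0, LF[3]=C('$')+0=0+0=0
L[4]='c': occ=0, LF[4]=C('c')+0=2+0=2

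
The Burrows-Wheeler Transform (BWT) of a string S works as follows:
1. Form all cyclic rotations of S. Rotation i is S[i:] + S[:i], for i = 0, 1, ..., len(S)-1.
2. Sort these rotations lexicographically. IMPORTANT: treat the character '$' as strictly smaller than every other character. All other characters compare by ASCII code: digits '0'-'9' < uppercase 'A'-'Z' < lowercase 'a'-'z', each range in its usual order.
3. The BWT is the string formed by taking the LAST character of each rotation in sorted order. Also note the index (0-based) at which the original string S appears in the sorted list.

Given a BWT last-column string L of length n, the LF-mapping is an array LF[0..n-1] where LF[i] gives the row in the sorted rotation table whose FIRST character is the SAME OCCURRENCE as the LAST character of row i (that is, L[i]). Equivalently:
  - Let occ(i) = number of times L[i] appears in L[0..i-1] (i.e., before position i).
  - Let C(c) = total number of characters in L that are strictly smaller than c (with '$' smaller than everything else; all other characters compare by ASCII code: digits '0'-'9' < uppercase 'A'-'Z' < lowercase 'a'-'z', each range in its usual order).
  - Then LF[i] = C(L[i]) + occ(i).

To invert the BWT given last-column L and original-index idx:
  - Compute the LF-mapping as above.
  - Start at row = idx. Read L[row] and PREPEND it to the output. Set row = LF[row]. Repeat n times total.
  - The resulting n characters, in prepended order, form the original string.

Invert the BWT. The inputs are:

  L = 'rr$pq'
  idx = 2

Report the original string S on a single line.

Answer: qrpr$

Derivation:
LF mapping: 3 4 0 1 2
Walk LF starting at row 2, prepending L[row]:
  step 1: row=2, L[2]='$', prepend. Next row=LF[2]=0
  step 2: row=0, L[0]='r', prepend. Next row=LF[0]=3
  step 3: row=3, L[3]='p', prepend. Next row=LF[3]=1
  step 4: row=1, L[1]='r', prepend. Next row=LF[1]=4
  step 5: row=4, L[4]='q', prepend. Next row=LF[4]=2
Reversed output: qrpr$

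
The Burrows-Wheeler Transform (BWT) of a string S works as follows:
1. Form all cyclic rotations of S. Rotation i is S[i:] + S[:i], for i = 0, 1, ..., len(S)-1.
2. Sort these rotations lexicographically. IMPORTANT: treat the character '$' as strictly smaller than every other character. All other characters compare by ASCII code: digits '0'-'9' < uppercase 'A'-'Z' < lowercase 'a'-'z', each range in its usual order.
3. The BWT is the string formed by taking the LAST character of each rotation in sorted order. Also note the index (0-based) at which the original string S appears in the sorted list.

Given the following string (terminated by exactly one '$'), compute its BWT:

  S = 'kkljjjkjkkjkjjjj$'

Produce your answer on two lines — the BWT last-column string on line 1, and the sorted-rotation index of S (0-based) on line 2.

Answer: jjjjkljkjkjkjj$kk
14

Derivation:
All 17 rotations (rotation i = S[i:]+S[:i]):
  rot[0] = kkljjjkjkkjkjjjj$
  rot[1] = kljjjkjkkjkjjjj$k
  rot[2] = ljjjkjkkjkjjjj$kk
  rot[3] = jjjkjkkjkjjjj$kkl
  rot[4] = jjkjkkjkjjjj$kklj
  rot[5] = jkjkkjkjjjj$kkljj
  rot[6] = kjkkjkjjjj$kkljjj
  rot[7] = jkkjkjjjj$kkljjjk
  rot[8] = kkjkjjjj$kkljjjkj
  rot[9] = kjkjjjj$kkljjjkjk
  rot[10] = jkjjjj$kkljjjkjkk
  rot[11] = kjjjj$kkljjjkjkkj
  rot[12] = jjjj$kkljjjkjkkjk
  rot[13] = jjj$kkljjjkjkkjkj
  rot[14] = jj$kkljjjkjkkjkjj
  rot[15] = j$kkljjjkjkkjkjjj
  rot[16] = $kkljjjkjkkjkjjjj
Sorted (with $ < everything):
  sorted[0] = $kkljjjkjkkjkjjjj  (last char: 'j')
  sorted[1] = j$kkljjjkjkkjkjjj  (last char: 'j')
  sorted[2] = jj$kkljjjkjkkjkjj  (last char: 'j')
  sorted[3] = jjj$kkljjjkjkkjkj  (last char: 'j')
  sorted[4] = jjjj$kkljjjkjkkjk  (last char: 'k')
  sorted[5] = jjjkjkkjkjjjj$kkl  (last char: 'l')
  sorted[6] = jjkjkkjkjjjj$kklj  (last char: 'j')
  sorted[7] = jkjjjj$kkljjjkjkk  (last char: 'k')
  sorted[8] = jkjkkjkjjjj$kkljj  (last char: 'j')
  sorted[9] = jkkjkjjjj$kkljjjk  (last char: 'k')
  sorted[10] = kjjjj$kkljjjkjkkj  (last char: 'j')
  sorted[11] = kjkjjjj$kkljjjkjk  (last char: 'k')
  sorted[12] = kjkkjkjjjj$kkljjj  (last char: 'j')
  sorted[13] = kkjkjjjj$kkljjjkj  (last char: 'j')
  sorted[14] = kkljjjkjkkjkjjjj$  (last char: '$')
  sorted[15] = kljjjkjkkjkjjjj$k  (last char: 'k')
  sorted[16] = ljjjkjkkjkjjjj$kk  (last char: 'k')
Last column: jjjjkljkjkjkjj$kk
Original string S is at sorted index 14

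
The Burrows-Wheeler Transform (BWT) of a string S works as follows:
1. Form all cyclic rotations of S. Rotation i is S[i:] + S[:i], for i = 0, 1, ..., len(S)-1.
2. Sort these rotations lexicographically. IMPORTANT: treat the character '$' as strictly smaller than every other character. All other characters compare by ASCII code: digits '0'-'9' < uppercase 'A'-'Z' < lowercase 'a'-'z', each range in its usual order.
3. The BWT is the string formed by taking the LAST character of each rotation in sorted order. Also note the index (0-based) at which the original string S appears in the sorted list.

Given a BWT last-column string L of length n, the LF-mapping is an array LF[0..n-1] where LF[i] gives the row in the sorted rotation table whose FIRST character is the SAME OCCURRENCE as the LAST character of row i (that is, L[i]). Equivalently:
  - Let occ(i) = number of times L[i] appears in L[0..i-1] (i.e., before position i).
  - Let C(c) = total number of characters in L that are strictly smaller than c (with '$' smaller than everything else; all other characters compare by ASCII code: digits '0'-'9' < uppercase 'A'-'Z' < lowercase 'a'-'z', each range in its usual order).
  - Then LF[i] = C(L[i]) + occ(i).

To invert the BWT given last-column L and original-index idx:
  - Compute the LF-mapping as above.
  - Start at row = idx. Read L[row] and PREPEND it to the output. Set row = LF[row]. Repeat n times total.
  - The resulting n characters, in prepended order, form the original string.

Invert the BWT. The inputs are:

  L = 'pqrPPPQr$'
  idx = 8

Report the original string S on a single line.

Answer: rrPQqPPp$

Derivation:
LF mapping: 5 6 7 1 2 3 4 8 0
Walk LF starting at row 8, prepending L[row]:
  step 1: row=8, L[8]='$', prepend. Next row=LF[8]=0
  step 2: row=0, L[0]='p', prepend. Next row=LF[0]=5
  step 3: row=5, L[5]='P', prepend. Next row=LF[5]=3
  step 4: row=3, L[3]='P', prepend. Next row=LF[3]=1
  step 5: row=1, L[1]='q', prepend. Next row=LF[1]=6
  step 6: row=6, L[6]='Q', prepend. Next row=LF[6]=4
  step 7: row=4, L[4]='P', prepend. Next row=LF[4]=2
  step 8: row=2, L[2]='r', prepend. Next row=LF[2]=7
  step 9: row=7, L[7]='r', prepend. Next row=LF[7]=8
Reversed output: rrPQqPPp$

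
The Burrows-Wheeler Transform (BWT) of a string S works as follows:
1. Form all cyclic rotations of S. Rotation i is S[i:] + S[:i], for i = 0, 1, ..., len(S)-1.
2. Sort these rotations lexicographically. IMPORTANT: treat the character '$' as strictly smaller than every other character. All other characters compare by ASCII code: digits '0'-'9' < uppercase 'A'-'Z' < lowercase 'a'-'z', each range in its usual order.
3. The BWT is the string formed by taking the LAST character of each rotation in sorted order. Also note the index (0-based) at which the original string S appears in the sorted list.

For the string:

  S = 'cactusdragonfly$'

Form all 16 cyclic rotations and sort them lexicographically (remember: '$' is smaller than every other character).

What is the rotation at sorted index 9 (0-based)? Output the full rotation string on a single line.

Answer: nfly$cactusdrago

Derivation:
All 16 rotations (rotation i = S[i:]+S[:i]):
  rot[0] = cactusdragonfly$
  rot[1] = actusdragonfly$c
  rot[2] = ctusdragonfly$ca
  rot[3] = tusdragonfly$cac
  rot[4] = usdragonfly$cact
  rot[5] = sdragonfly$cactu
  rot[6] = dragonfly$cactus
  rot[7] = ragonfly$cactusd
  rot[8] = agonfly$cactusdr
  rot[9] = gonfly$cactusdra
  rot[10] = onfly$cactusdrag
  rot[11] = nfly$cactusdrago
  rot[12] = fly$cactusdragon
  rot[13] = ly$cactusdragonf
  rot[14] = y$cactusdragonfl
  rot[15] = $cactusdragonfly
Sorted (with $ < everything):
  sorted[0] = $cactusdragonfly
  sorted[1] = actusdragonfly$c
  sorted[2] = agonfly$cactusdr
  sorted[3] = cactusdragonfly$
  sorted[4] = ctusdragonfly$ca
  sorted[5] = dragonfly$cactus
  sorted[6] = fly$cactusdragon
  sorted[7] = gonfly$cactusdra
  sorted[8] = ly$cactusdragonf
  sorted[9] = nfly$cactusdrago
  sorted[10] = onfly$cactusdrag
  sorted[11] = ragonfly$cactusd
  sorted[12] = sdragonfly$cactu
  sorted[13] = tusdragonfly$cac
  sorted[14] = usdragonfly$cact
  sorted[15] = y$cactusdragonfl
sorted[9] = nfly$cactusdrago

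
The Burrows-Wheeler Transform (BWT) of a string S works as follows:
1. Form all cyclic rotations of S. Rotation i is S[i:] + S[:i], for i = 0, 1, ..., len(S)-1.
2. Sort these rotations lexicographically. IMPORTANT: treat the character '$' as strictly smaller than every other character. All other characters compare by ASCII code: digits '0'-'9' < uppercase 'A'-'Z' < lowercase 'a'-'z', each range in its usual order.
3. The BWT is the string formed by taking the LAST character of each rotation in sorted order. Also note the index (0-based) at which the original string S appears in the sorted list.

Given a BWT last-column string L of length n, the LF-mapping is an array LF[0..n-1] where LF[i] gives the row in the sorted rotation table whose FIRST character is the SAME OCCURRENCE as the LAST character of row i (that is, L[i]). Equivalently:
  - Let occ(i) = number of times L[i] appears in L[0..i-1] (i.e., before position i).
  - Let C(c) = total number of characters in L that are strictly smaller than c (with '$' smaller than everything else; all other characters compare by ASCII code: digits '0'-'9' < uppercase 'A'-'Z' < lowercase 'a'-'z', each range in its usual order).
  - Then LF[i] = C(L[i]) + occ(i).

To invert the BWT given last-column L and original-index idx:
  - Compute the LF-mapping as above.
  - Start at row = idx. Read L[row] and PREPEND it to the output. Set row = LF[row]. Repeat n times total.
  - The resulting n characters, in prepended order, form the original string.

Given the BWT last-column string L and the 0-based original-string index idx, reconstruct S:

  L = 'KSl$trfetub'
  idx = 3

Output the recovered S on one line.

LF mapping: 1 2 6 0 8 7 5 4 9 10 3
Walk LF starting at row 3, prepending L[row]:
  step 1: row=3, L[3]='$', prepend. Next row=LF[3]=0
  step 2: row=0, L[0]='K', prepend. Next row=LF[0]=1
  step 3: row=1, L[1]='S', prepend. Next row=LF[1]=2
  step 4: row=2, L[2]='l', prepend. Next row=LF[2]=6
  step 5: row=6, L[6]='f', prepend. Next row=LF[6]=5
  step 6: row=5, L[5]='r', prepend. Next row=LF[5]=7
  step 7: row=7, L[7]='e', prepend. Next row=LF[7]=4
  step 8: row=4, L[4]='t', prepend. Next row=LF[4]=8
  step 9: row=8, L[8]='t', prepend. Next row=LF[8]=9
  step 10: row=9, L[9]='u', prepend. Next row=LF[9]=10
  step 11: row=10, L[10]='b', prepend. Next row=LF[10]=3
Reversed output: butterflSK$

Answer: butterflSK$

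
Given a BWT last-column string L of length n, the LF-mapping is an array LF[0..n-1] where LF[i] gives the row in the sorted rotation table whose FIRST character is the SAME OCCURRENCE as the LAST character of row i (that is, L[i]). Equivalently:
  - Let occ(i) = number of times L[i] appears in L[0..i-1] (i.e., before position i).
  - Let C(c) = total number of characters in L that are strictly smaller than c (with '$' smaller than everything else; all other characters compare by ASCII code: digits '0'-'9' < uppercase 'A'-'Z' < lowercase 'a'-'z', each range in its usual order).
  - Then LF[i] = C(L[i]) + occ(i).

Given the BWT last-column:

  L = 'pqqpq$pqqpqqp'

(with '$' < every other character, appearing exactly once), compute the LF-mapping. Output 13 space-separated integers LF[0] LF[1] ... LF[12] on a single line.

Answer: 1 6 7 2 8 0 3 9 10 4 11 12 5

Derivation:
Char counts: '$':1, 'p':5, 'q':7
C (first-col start): C('$')=0, C('p')=1, C('q')=6
L[0]='p': occ=0, LF[0]=C('p')+0=1+0=1
L[1]='q': occ=0, LF[1]=C('q')+0=6+0=6
L[2]='q': occ=1, LF[2]=C('q')+1=6+1=7
L[3]='p': occ=1, LF[3]=C('p')+1=1+1=2
L[4]='q': occ=2, LF[4]=C('q')+2=6+2=8
L[5]='$': occ=0, LF[5]=C('$')+0=0+0=0
L[6]='p': occ=2, LF[6]=C('p')+2=1+2=3
L[7]='q': occ=3, LF[7]=C('q')+3=6+3=9
L[8]='q': occ=4, LF[8]=C('q')+4=6+4=10
L[9]='p': occ=3, LF[9]=C('p')+3=1+3=4
L[10]='q': occ=5, LF[10]=C('q')+5=6+5=11
L[11]='q': occ=6, LF[11]=C('q')+6=6+6=12
L[12]='p': occ=4, LF[12]=C('p')+4=1+4=5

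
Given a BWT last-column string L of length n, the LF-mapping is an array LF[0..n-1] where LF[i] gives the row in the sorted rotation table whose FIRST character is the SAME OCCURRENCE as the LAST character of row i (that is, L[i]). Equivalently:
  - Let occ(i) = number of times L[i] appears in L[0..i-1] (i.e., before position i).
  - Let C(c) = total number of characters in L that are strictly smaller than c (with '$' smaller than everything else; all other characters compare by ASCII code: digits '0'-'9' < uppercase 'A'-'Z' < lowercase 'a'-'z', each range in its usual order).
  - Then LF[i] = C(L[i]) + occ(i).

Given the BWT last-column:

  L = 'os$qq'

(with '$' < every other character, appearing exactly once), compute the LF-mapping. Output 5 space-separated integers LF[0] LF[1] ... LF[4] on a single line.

Answer: 1 4 0 2 3

Derivation:
Char counts: '$':1, 'o':1, 'q':2, 's':1
C (first-col start): C('$')=0, C('o')=1, C('q')=2, C('s')=4
L[0]='o': occ=0, LF[0]=C('o')+0=1+0=1
L[1]='s': occ=0, LF[1]=C('s')+0=4+0=4
L[2]='$': occ=0, LF[2]=C('$')+0=0+0=0
L[3]='q': occ=0, LF[3]=C('q')+0=2+0=2
L[4]='q': occ=1, LF[4]=C('q')+1=2+1=3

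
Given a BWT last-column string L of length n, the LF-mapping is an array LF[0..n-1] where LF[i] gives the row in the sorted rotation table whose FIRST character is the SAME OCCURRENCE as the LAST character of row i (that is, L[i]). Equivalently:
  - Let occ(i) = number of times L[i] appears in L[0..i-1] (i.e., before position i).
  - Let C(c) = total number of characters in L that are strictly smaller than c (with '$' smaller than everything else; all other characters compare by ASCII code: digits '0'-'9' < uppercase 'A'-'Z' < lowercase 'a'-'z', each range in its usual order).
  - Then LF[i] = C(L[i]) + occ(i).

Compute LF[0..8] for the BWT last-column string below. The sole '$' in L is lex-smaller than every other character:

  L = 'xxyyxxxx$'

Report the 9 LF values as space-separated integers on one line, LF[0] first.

Char counts: '$':1, 'x':6, 'y':2
C (first-col start): C('$')=0, C('x')=1, C('y')=7
L[0]='x': occ=0, LF[0]=C('x')+0=1+0=1
L[1]='x': occ=1, LF[1]=C('x')+1=1+1=2
L[2]='y': occ=0, LF[2]=C('y')+0=7+0=7
L[3]='y': occ=1, LF[3]=C('y')+1=7+1=8
L[4]='x': occ=2, LF[4]=C('x')+2=1+2=3
L[5]='x': occ=3, LF[5]=C('x')+3=1+3=4
L[6]='x': occ=4, LF[6]=C('x')+4=1+4=5
L[7]='x': occ=5, LF[7]=C('x')+5=1+5=6
L[8]='$': occ=0, LF[8]=C('$')+0=0+0=0

Answer: 1 2 7 8 3 4 5 6 0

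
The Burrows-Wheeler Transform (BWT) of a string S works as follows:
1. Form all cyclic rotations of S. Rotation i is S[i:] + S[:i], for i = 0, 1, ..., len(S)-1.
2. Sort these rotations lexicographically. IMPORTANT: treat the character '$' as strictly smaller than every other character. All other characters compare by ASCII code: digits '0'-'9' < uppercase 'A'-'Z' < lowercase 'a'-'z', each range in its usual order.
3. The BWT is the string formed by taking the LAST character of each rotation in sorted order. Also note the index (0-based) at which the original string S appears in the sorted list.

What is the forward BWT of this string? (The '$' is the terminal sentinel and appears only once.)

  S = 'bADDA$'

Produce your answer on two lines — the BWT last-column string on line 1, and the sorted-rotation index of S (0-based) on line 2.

All 6 rotations (rotation i = S[i:]+S[:i]):
  rot[0] = bADDA$
  rot[1] = ADDA$b
  rot[2] = DDA$bA
  rot[3] = DA$bAD
  rot[4] = A$bADD
  rot[5] = $bADDA
Sorted (with $ < everything):
  sorted[0] = $bADDA  (last char: 'A')
  sorted[1] = A$bADD  (last char: 'D')
  sorted[2] = ADDA$b  (last char: 'b')
  sorted[3] = DA$bAD  (last char: 'D')
  sorted[4] = DDA$bA  (last char: 'A')
  sorted[5] = bADDA$  (last char: '$')
Last column: ADbDA$
Original string S is at sorted index 5

Answer: ADbDA$
5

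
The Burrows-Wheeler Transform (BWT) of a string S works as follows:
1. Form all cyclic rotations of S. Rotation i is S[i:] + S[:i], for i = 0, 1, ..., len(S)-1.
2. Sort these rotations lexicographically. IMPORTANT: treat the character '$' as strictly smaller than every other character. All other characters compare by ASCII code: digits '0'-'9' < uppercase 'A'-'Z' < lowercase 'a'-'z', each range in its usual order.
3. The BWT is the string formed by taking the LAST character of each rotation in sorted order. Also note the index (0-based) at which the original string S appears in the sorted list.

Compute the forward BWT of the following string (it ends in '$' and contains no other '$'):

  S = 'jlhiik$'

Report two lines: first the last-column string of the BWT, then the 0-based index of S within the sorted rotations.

Answer: klhi$ij
4

Derivation:
All 7 rotations (rotation i = S[i:]+S[:i]):
  rot[0] = jlhiik$
  rot[1] = lhiik$j
  rot[2] = hiik$jl
  rot[3] = iik$jlh
  rot[4] = ik$jlhi
  rot[5] = k$jlhii
  rot[6] = $jlhiik
Sorted (with $ < everything):
  sorted[0] = $jlhiik  (last char: 'k')
  sorted[1] = hiik$jl  (last char: 'l')
  sorted[2] = iik$jlh  (last char: 'h')
  sorted[3] = ik$jlhi  (last char: 'i')
  sorted[4] = jlhiik$  (last char: '$')
  sorted[5] = k$jlhii  (last char: 'i')
  sorted[6] = lhiik$j  (last char: 'j')
Last column: klhi$ij
Original string S is at sorted index 4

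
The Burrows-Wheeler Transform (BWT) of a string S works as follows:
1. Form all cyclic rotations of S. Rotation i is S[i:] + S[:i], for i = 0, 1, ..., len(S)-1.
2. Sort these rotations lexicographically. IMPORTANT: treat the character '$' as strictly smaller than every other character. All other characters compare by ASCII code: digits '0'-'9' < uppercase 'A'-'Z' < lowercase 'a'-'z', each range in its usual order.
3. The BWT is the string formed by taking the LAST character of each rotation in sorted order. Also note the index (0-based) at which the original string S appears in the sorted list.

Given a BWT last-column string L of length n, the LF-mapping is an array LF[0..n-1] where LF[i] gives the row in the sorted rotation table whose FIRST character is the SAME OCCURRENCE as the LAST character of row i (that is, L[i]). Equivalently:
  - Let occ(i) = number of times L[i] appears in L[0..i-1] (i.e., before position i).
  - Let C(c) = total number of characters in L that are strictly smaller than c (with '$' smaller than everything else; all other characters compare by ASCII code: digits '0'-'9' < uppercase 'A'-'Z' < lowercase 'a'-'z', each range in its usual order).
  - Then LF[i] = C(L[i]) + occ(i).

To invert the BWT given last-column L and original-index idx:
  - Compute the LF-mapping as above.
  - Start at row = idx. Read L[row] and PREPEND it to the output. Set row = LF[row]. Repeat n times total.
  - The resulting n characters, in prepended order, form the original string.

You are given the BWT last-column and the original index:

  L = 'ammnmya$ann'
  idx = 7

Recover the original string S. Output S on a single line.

Answer: nannymamma$

Derivation:
LF mapping: 1 4 5 7 6 10 2 0 3 8 9
Walk LF starting at row 7, prepending L[row]:
  step 1: row=7, L[7]='$', prepend. Next row=LF[7]=0
  step 2: row=0, L[0]='a', prepend. Next row=LF[0]=1
  step 3: row=1, L[1]='m', prepend. Next row=LF[1]=4
  step 4: row=4, L[4]='m', prepend. Next row=LF[4]=6
  step 5: row=6, L[6]='a', prepend. Next row=LF[6]=2
  step 6: row=2, L[2]='m', prepend. Next row=LF[2]=5
  step 7: row=5, L[5]='y', prepend. Next row=LF[5]=10
  step 8: row=10, L[10]='n', prepend. Next row=LF[10]=9
  step 9: row=9, L[9]='n', prepend. Next row=LF[9]=8
  step 10: row=8, L[8]='a', prepend. Next row=LF[8]=3
  step 11: row=3, L[3]='n', prepend. Next row=LF[3]=7
Reversed output: nannymamma$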